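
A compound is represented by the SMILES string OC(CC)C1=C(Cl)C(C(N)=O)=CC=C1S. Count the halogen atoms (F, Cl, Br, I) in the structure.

1

Halogen atoms appear at heavy-atom position 7 (1×Cl).
Other groups present: 1 amide, 1 hydroxyl, 1 thiol.
Halogen count: 1.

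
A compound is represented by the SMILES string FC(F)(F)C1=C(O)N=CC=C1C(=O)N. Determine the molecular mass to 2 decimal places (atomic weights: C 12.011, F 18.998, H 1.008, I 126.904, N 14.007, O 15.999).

First, the molecular formula is C7H5F3N2O2 (counting implicit H from valence).
  C: 7 × 12.011 = 84.077
  F: 3 × 18.998 = 56.994
  H: 5 × 1.008 = 5.040
  N: 2 × 14.007 = 28.014
  O: 2 × 15.999 = 31.998
Sum: 7×12.011 + 3×18.998 + 5×1.008 + 2×14.007 + 2×15.999 = 206.123 → 206.12 g/mol.

206.12 g/mol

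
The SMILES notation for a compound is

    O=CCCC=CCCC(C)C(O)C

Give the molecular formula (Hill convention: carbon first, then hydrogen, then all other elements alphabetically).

Walk through each heavy atom and fill implicit hydrogens from standard valence (C 4, N 3, O 2, S 2, halogen 1):
  atom 1: O, bond orders sum to 2 (valence 2) → 0 H
  atom 2: C, bond orders sum to 3 (valence 4) → 1 H
  atom 3: C, bond orders sum to 2 (valence 4) → 2 H
  atom 4: C, bond orders sum to 2 (valence 4) → 2 H
  atom 5: C, bond orders sum to 3 (valence 4) → 1 H
  atom 6: C, bond orders sum to 3 (valence 4) → 1 H
  atom 7: C, bond orders sum to 2 (valence 4) → 2 H
  atom 8: C, bond orders sum to 2 (valence 4) → 2 H
  atom 9: C, bond orders sum to 3 (valence 4) → 1 H
  atom 10: C, bond orders sum to 1 (valence 4) → 3 H
  atom 11: C, bond orders sum to 3 (valence 4) → 1 H
  atom 12: O, bond orders sum to 1 (valence 2) → 1 H
  atom 13: C, bond orders sum to 1 (valence 4) → 3 H
Totals → C:11, H:20, O:2.

C11H20O2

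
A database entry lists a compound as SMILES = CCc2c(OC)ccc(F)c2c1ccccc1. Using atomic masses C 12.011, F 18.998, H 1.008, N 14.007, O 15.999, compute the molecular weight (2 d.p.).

230.28 g/mol

First, the molecular formula is C15H15FO (counting implicit H from valence).
  C: 15 × 12.011 = 180.165
  F: 1 × 18.998 = 18.998
  H: 15 × 1.008 = 15.120
  O: 1 × 15.999 = 15.999
Sum: 15×12.011 + 1×18.998 + 15×1.008 + 1×15.999 = 230.282 → 230.28 g/mol.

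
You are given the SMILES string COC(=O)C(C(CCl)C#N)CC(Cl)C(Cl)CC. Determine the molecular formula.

C11H16Cl3NO2

Walk through each heavy atom and fill implicit hydrogens from standard valence (C 4, N 3, O 2, S 2, halogen 1):
  atom 1: C, bond orders sum to 1 (valence 4) → 3 H
  atom 2: O, bond orders sum to 2 (valence 2) → 0 H
  atom 3: C, bond orders sum to 4 (valence 4) → 0 H
  atom 4: O, bond orders sum to 2 (valence 2) → 0 H
  atom 5: C, bond orders sum to 3 (valence 4) → 1 H
  atom 6: C, bond orders sum to 3 (valence 4) → 1 H
  atom 7: C, bond orders sum to 2 (valence 4) → 2 H
  atom 8: Cl (halogen, monovalent) → 0 H
  atom 9: C, bond orders sum to 4 (valence 4) → 0 H
  atom 10: N, bond orders sum to 3 (valence 3) → 0 H
  atom 11: C, bond orders sum to 2 (valence 4) → 2 H
  atom 12: C, bond orders sum to 3 (valence 4) → 1 H
  atom 13: Cl (halogen, monovalent) → 0 H
  atom 14: C, bond orders sum to 3 (valence 4) → 1 H
  atom 15: Cl (halogen, monovalent) → 0 H
  atom 16: C, bond orders sum to 2 (valence 4) → 2 H
  atom 17: C, bond orders sum to 1 (valence 4) → 3 H
Totals → C:11, H:16, Cl:3, N:1, O:2.
In Hill order: C11H16Cl3NO2.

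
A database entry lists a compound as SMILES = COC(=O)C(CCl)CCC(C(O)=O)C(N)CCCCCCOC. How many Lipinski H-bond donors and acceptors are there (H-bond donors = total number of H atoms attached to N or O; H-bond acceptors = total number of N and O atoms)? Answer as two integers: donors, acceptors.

Donors: find every N or O and count the H atoms it carries.
  atom 2 (O): bond orders sum to 2 → 0 H
  atom 4 (O): bond orders sum to 2 → 0 H
  atom 12 (O): bond orders sum to 1 → 1 H
  atom 13 (O): bond orders sum to 2 → 0 H
  atom 15 (N): bond orders sum to 1 → 2 H
  atom 22 (O): bond orders sum to 2 → 0 H
Lipinski HBD = 3.
Acceptors: N atoms = 1, O atoms = 5 → HBA = 6.

3, 6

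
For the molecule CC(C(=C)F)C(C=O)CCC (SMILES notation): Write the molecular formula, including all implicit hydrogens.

Walk through each heavy atom and fill implicit hydrogens from standard valence (C 4, N 3, O 2, S 2, halogen 1):
  atom 1: C, bond orders sum to 1 (valence 4) → 3 H
  atom 2: C, bond orders sum to 3 (valence 4) → 1 H
  atom 3: C, bond orders sum to 4 (valence 4) → 0 H
  atom 4: C, bond orders sum to 2 (valence 4) → 2 H
  atom 5: F (halogen, monovalent) → 0 H
  atom 6: C, bond orders sum to 3 (valence 4) → 1 H
  atom 7: C, bond orders sum to 3 (valence 4) → 1 H
  atom 8: O, bond orders sum to 2 (valence 2) → 0 H
  atom 9: C, bond orders sum to 2 (valence 4) → 2 H
  atom 10: C, bond orders sum to 2 (valence 4) → 2 H
  atom 11: C, bond orders sum to 1 (valence 4) → 3 H
Totals → C:9, H:15, F:1, O:1.
In Hill order: C9H15FO.

C9H15FO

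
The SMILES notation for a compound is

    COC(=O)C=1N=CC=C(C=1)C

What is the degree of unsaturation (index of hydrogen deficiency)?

5

Molecular formula: C8H9NO2.
DoU = (2C + 2 + N − H − X) / 2, where X is the halogen count and O/S are ignored.
    = (2·8 + 2 + 1 − 9 − 0) / 2 = 10 / 2 = 5.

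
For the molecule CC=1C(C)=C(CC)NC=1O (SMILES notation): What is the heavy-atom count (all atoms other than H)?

Every atom symbol written in the SMILES (organic subset) is one heavy atom; implicit H are not written.
Heavy atoms by element → C:8, N:1, O:1.
Total: 10.

10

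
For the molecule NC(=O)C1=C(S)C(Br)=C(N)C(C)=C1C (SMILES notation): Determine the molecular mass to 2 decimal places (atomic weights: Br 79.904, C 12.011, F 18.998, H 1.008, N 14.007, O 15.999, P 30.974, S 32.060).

First, the molecular formula is C9H11BrN2OS (counting implicit H from valence).
  Br: 1 × 79.904 = 79.904
  C: 9 × 12.011 = 108.099
  H: 11 × 1.008 = 11.088
  N: 2 × 14.007 = 28.014
  O: 1 × 15.999 = 15.999
  S: 1 × 32.060 = 32.060
Sum: 1×79.904 + 9×12.011 + 11×1.008 + 2×14.007 + 1×15.999 + 1×32.060 = 275.164 → 275.16 g/mol.

275.16 g/mol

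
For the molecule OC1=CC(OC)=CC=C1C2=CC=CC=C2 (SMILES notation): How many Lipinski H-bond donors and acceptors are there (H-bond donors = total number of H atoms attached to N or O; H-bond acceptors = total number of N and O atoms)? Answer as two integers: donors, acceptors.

Donors: find every N or O and count the H atoms it carries.
  atom 1 (O): bond orders sum to 1 → 1 H
  atom 5 (O): bond orders sum to 2 → 0 H
Lipinski HBD = 1.
Acceptors: N atoms = 0, O atoms = 2 → HBA = 2.

1, 2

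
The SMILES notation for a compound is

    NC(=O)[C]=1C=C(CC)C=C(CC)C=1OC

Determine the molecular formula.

Walk through each heavy atom and fill implicit hydrogens from standard valence (C 4, N 3, O 2, S 2, halogen 1):
  atom 1: N, bond orders sum to 1 (valence 3) → 2 H
  atom 2: C, bond orders sum to 4 (valence 4) → 0 H
  atom 3: O, bond orders sum to 2 (valence 2) → 0 H
  atom 4: C with explicit H count 0
  atom 5: C, bond orders sum to 3 (valence 4) → 1 H
  atom 6: C, bond orders sum to 4 (valence 4) → 0 H
  atom 7: C, bond orders sum to 2 (valence 4) → 2 H
  atom 8: C, bond orders sum to 1 (valence 4) → 3 H
  atom 9: C, bond orders sum to 3 (valence 4) → 1 H
  atom 10: C, bond orders sum to 4 (valence 4) → 0 H
  atom 11: C, bond orders sum to 2 (valence 4) → 2 H
  atom 12: C, bond orders sum to 1 (valence 4) → 3 H
  atom 13: C, bond orders sum to 4 (valence 4) → 0 H
  atom 14: O, bond orders sum to 2 (valence 2) → 0 H
  atom 15: C, bond orders sum to 1 (valence 4) → 3 H
Totals → C:12, H:17, N:1, O:2.
In Hill order: C12H17NO2.

C12H17NO2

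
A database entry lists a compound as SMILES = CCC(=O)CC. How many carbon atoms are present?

Count every carbon token in the SMILES (each C, including those in ring-closure positions and inside branches).
Carbon count: 5.

5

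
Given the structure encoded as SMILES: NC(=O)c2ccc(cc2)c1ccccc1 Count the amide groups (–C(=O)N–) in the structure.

1

The amide motif appears at heavy-atom position 2 in the SMILES.
Amide count: 1.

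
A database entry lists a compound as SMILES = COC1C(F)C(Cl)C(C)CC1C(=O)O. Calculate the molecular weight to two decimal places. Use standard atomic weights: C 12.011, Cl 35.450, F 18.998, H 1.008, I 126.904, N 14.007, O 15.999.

224.66 g/mol

First, the molecular formula is C9H14ClFO3 (counting implicit H from valence).
  C: 9 × 12.011 = 108.099
  Cl: 1 × 35.450 = 35.450
  F: 1 × 18.998 = 18.998
  H: 14 × 1.008 = 14.112
  O: 3 × 15.999 = 47.997
Sum: 9×12.011 + 1×35.450 + 1×18.998 + 14×1.008 + 3×15.999 = 224.656 → 224.66 g/mol.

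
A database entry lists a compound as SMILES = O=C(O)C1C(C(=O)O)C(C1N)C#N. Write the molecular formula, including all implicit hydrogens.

Walk through each heavy atom and fill implicit hydrogens from standard valence (C 4, N 3, O 2, S 2, halogen 1):
  atom 1: O, bond orders sum to 2 (valence 2) → 0 H
  atom 2: C, bond orders sum to 4 (valence 4) → 0 H
  atom 3: O, bond orders sum to 1 (valence 2) → 1 H
  atom 4: C, bond orders sum to 3 (valence 4) → 1 H
  atom 5: C, bond orders sum to 3 (valence 4) → 1 H
  atom 6: C, bond orders sum to 4 (valence 4) → 0 H
  atom 7: O, bond orders sum to 2 (valence 2) → 0 H
  atom 8: O, bond orders sum to 1 (valence 2) → 1 H
  atom 9: C, bond orders sum to 3 (valence 4) → 1 H
  atom 10: C, bond orders sum to 3 (valence 4) → 1 H
  atom 11: N, bond orders sum to 1 (valence 3) → 2 H
  atom 12: C, bond orders sum to 4 (valence 4) → 0 H
  atom 13: N, bond orders sum to 3 (valence 3) → 0 H
Totals → C:7, H:8, N:2, O:4.
In Hill order: C7H8N2O4.

C7H8N2O4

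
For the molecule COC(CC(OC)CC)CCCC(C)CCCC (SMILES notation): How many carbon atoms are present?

Count every carbon token in the SMILES (each C, including those in ring-closure positions and inside branches).
Carbon count: 16.

16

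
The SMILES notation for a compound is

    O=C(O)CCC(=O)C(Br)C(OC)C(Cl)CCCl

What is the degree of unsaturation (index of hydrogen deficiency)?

2

Molecular formula: C10H15BrCl2O4.
DoU = (2C + 2 + N − H − X) / 2, where X is the halogen count and O/S are ignored.
    = (2·10 + 2 + 0 − 15 − 3) / 2 = 4 / 2 = 2.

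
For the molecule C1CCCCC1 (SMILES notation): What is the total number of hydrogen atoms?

12

Walk through each heavy atom and fill implicit hydrogens from standard valence (C 4, N 3, O 2, S 2, halogen 1):
  atom 1: C, bond orders sum to 2 (valence 4) → 2 H
  atom 2: C, bond orders sum to 2 (valence 4) → 2 H
  atom 3: C, bond orders sum to 2 (valence 4) → 2 H
  atom 4: C, bond orders sum to 2 (valence 4) → 2 H
  atom 5: C, bond orders sum to 2 (valence 4) → 2 H
  atom 6: C, bond orders sum to 2 (valence 4) → 2 H
Total hydrogens: 12.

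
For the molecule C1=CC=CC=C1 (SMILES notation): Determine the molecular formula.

Walk through each heavy atom and fill implicit hydrogens from standard valence (C 4, N 3, O 2, S 2, halogen 1):
  atom 1: C, bond orders sum to 3 (valence 4) → 1 H
  atom 2: C, bond orders sum to 3 (valence 4) → 1 H
  atom 3: C, bond orders sum to 3 (valence 4) → 1 H
  atom 4: C, bond orders sum to 3 (valence 4) → 1 H
  atom 5: C, bond orders sum to 3 (valence 4) → 1 H
  atom 6: C, bond orders sum to 3 (valence 4) → 1 H
Totals → C:6, H:6.
In Hill order: C6H6.

C6H6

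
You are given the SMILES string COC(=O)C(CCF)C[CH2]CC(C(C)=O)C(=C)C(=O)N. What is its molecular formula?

C14H22FNO4

Walk through each heavy atom and fill implicit hydrogens from standard valence (C 4, N 3, O 2, S 2, halogen 1):
  atom 1: C, bond orders sum to 1 (valence 4) → 3 H
  atom 2: O, bond orders sum to 2 (valence 2) → 0 H
  atom 3: C, bond orders sum to 4 (valence 4) → 0 H
  atom 4: O, bond orders sum to 2 (valence 2) → 0 H
  atom 5: C, bond orders sum to 3 (valence 4) → 1 H
  atom 6: C, bond orders sum to 2 (valence 4) → 2 H
  atom 7: C, bond orders sum to 2 (valence 4) → 2 H
  atom 8: F (halogen, monovalent) → 0 H
  atom 9: C, bond orders sum to 2 (valence 4) → 2 H
  atom 10: C with explicit H count 2
  atom 11: C, bond orders sum to 2 (valence 4) → 2 H
  atom 12: C, bond orders sum to 3 (valence 4) → 1 H
  atom 13: C, bond orders sum to 4 (valence 4) → 0 H
  atom 14: C, bond orders sum to 1 (valence 4) → 3 H
  atom 15: O, bond orders sum to 2 (valence 2) → 0 H
  atom 16: C, bond orders sum to 4 (valence 4) → 0 H
  atom 17: C, bond orders sum to 2 (valence 4) → 2 H
  atom 18: C, bond orders sum to 4 (valence 4) → 0 H
  atom 19: O, bond orders sum to 2 (valence 2) → 0 H
  atom 20: N, bond orders sum to 1 (valence 3) → 2 H
Totals → C:14, H:22, F:1, N:1, O:4.
In Hill order: C14H22FNO4.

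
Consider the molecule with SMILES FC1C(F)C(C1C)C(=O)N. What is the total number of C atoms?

6

Count every carbon token in the SMILES (each C, including those in ring-closure positions and inside branches).
Carbon count: 6.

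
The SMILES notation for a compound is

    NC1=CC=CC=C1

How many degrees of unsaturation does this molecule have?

Molecular formula: C6H7N.
DoU = (2C + 2 + N − H − X) / 2, where X is the halogen count and O/S are ignored.
    = (2·6 + 2 + 1 − 7 − 0) / 2 = 8 / 2 = 4.

4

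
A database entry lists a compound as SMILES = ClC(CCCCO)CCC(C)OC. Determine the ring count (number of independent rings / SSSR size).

In SMILES, each pair of matching ring-closure digits denotes one ring-closing bond; the number of such bonds equals the number of independent rings.
Ring-closure bonds here: 0.

0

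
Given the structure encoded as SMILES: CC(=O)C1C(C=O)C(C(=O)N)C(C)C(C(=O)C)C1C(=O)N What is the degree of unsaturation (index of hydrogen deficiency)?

Molecular formula: C14H20N2O5.
DoU = (2C + 2 + N − H − X) / 2, where X is the halogen count and O/S are ignored.
    = (2·14 + 2 + 2 − 20 − 0) / 2 = 12 / 2 = 6.

6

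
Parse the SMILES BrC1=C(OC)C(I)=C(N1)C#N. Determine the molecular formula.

C6H4BrIN2O

Walk through each heavy atom and fill implicit hydrogens from standard valence (C 4, N 3, O 2, S 2, halogen 1):
  atom 1: Br (halogen, monovalent) → 0 H
  atom 2: C, bond orders sum to 4 (valence 4) → 0 H
  atom 3: C, bond orders sum to 4 (valence 4) → 0 H
  atom 4: O, bond orders sum to 2 (valence 2) → 0 H
  atom 5: C, bond orders sum to 1 (valence 4) → 3 H
  atom 6: C, bond orders sum to 4 (valence 4) → 0 H
  atom 7: I (halogen, monovalent) → 0 H
  atom 8: C, bond orders sum to 4 (valence 4) → 0 H
  atom 9: N, bond orders sum to 2 (valence 3) → 1 H
  atom 10: C, bond orders sum to 4 (valence 4) → 0 H
  atom 11: N, bond orders sum to 3 (valence 3) → 0 H
Totals → C:6, H:4, Br:1, I:1, N:2, O:1.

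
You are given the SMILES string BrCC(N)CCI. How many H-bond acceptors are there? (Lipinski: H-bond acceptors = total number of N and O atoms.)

N atoms: 1; O atoms: 0.
Lipinski HBA = 1 + 0 = 1.

1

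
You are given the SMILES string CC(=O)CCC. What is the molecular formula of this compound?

C5H10O

Walk through each heavy atom and fill implicit hydrogens from standard valence (C 4, N 3, O 2, S 2, halogen 1):
  atom 1: C, bond orders sum to 1 (valence 4) → 3 H
  atom 2: C, bond orders sum to 4 (valence 4) → 0 H
  atom 3: O, bond orders sum to 2 (valence 2) → 0 H
  atom 4: C, bond orders sum to 2 (valence 4) → 2 H
  atom 5: C, bond orders sum to 2 (valence 4) → 2 H
  atom 6: C, bond orders sum to 1 (valence 4) → 3 H
Totals → C:5, H:10, O:1.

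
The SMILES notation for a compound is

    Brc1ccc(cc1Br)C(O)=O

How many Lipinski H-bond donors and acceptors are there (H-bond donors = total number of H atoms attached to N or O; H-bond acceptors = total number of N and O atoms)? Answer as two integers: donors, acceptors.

Donors: find every N or O and count the H atoms it carries.
  atom 10 (O): bond orders sum to 1 → 1 H
  atom 11 (O): bond orders sum to 2 → 0 H
Lipinski HBD = 1.
Acceptors: N atoms = 0, O atoms = 2 → HBA = 2.

1, 2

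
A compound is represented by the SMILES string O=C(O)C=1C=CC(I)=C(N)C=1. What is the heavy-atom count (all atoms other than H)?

11

Every atom symbol written in the SMILES (organic subset) is one heavy atom; implicit H are not written.
Heavy atoms by element → C:7, I:1, N:1, O:2.
Total: 11.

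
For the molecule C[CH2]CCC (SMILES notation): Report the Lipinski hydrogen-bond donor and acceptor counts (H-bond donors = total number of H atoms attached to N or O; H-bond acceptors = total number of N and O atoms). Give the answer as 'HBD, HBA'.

Donors: find every N or O and count the H atoms it carries.
  (no N or O atoms present)
Lipinski HBD = 0.
Acceptors: N atoms = 0, O atoms = 0 → HBA = 0.

0, 0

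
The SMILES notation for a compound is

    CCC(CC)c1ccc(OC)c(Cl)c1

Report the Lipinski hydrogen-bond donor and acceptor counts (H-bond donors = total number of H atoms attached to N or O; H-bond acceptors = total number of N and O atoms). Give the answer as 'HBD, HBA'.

Donors: find every N or O and count the H atoms it carries.
  atom 10 (O): bond orders sum to 2 → 0 H
Lipinski HBD = 0.
Acceptors: N atoms = 0, O atoms = 1 → HBA = 1.

0, 1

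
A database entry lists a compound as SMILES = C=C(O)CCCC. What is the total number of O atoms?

Scan the SMILES for O atoms (remember two-letter symbols like Cl and Br are single atoms).
Oxygen count: 1.

1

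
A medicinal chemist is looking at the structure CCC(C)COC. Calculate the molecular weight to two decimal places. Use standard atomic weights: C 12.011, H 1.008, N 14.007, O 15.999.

102.18 g/mol

First, the molecular formula is C6H14O (counting implicit H from valence).
  C: 6 × 12.011 = 72.066
  H: 14 × 1.008 = 14.112
  O: 1 × 15.999 = 15.999
Sum: 6×12.011 + 14×1.008 + 1×15.999 = 102.177 → 102.18 g/mol.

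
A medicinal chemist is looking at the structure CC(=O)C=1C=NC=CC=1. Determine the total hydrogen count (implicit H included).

7

Walk through each heavy atom and fill implicit hydrogens from standard valence (C 4, N 3, O 2, S 2, halogen 1):
  atom 1: C, bond orders sum to 1 (valence 4) → 3 H
  atom 2: C, bond orders sum to 4 (valence 4) → 0 H
  atom 3: O, bond orders sum to 2 (valence 2) → 0 H
  atom 4: C, bond orders sum to 4 (valence 4) → 0 H
  atom 5: C, bond orders sum to 3 (valence 4) → 1 H
  atom 6: N, bond orders sum to 3 (valence 3) → 0 H
  atom 7: C, bond orders sum to 3 (valence 4) → 1 H
  atom 8: C, bond orders sum to 3 (valence 4) → 1 H
  atom 9: C, bond orders sum to 3 (valence 4) → 1 H
Total hydrogens: 7.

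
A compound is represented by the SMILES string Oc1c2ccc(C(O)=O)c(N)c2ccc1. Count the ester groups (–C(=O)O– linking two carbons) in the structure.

0

Scan the SMILES for the ester motif — none present.
Groups that are present: 1 carboxylic acid, 1 hydroxyl, 1 primary amine.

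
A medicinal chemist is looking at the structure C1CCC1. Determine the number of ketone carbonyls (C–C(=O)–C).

Scan the SMILES for the ketone motif — none present.

0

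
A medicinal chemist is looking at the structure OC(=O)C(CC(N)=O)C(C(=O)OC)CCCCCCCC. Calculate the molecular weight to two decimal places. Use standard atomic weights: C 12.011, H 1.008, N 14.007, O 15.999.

301.38 g/mol

First, the molecular formula is C15H27NO5 (counting implicit H from valence).
  C: 15 × 12.011 = 180.165
  H: 27 × 1.008 = 27.216
  N: 1 × 14.007 = 14.007
  O: 5 × 15.999 = 79.995
Sum: 15×12.011 + 27×1.008 + 1×14.007 + 5×15.999 = 301.383 → 301.38 g/mol.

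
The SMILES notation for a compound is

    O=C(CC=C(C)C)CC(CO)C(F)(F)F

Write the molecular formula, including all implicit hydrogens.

C10H15F3O2

Walk through each heavy atom and fill implicit hydrogens from standard valence (C 4, N 3, O 2, S 2, halogen 1):
  atom 1: O, bond orders sum to 2 (valence 2) → 0 H
  atom 2: C, bond orders sum to 4 (valence 4) → 0 H
  atom 3: C, bond orders sum to 2 (valence 4) → 2 H
  atom 4: C, bond orders sum to 3 (valence 4) → 1 H
  atom 5: C, bond orders sum to 4 (valence 4) → 0 H
  atom 6: C, bond orders sum to 1 (valence 4) → 3 H
  atom 7: C, bond orders sum to 1 (valence 4) → 3 H
  atom 8: C, bond orders sum to 2 (valence 4) → 2 H
  atom 9: C, bond orders sum to 3 (valence 4) → 1 H
  atom 10: C, bond orders sum to 2 (valence 4) → 2 H
  atom 11: O, bond orders sum to 1 (valence 2) → 1 H
  atom 12: C, bond orders sum to 4 (valence 4) → 0 H
  atom 13: F (halogen, monovalent) → 0 H
  atom 14: F (halogen, monovalent) → 0 H
  atom 15: F (halogen, monovalent) → 0 H
Totals → C:10, H:15, F:3, O:2.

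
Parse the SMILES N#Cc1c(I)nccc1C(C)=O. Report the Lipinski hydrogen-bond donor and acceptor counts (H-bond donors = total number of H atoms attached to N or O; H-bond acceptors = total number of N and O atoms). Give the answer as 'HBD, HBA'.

Donors: find every N or O and count the H atoms it carries.
  atom 1 (N): bond orders sum to 3 → 0 H
  atom 6 (N): bond orders sum to 3 → 0 H
  atom 12 (O): bond orders sum to 2 → 0 H
Lipinski HBD = 0.
Acceptors: N atoms = 2, O atoms = 1 → HBA = 3.

0, 3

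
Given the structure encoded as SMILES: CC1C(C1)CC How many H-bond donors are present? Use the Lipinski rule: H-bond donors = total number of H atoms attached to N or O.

Donors: find every N or O and count the H atoms it carries.
  (no N or O atoms present)
Lipinski HBD = 0.

0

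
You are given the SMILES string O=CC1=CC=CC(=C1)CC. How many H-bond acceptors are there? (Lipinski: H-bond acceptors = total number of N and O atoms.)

1

N atoms: 0; O atoms: 1.
Lipinski HBA = 0 + 1 = 1.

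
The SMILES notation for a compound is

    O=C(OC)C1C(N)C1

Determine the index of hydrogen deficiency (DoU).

Molecular formula: C5H9NO2.
DoU = (2C + 2 + N − H − X) / 2, where X is the halogen count and O/S are ignored.
    = (2·5 + 2 + 1 − 9 − 0) / 2 = 4 / 2 = 2.

2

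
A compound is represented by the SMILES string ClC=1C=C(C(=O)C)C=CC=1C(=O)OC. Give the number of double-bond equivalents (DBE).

6

Molecular formula: C10H9ClO3.
DoU = (2C + 2 + N − H − X) / 2, where X is the halogen count and O/S are ignored.
    = (2·10 + 2 + 0 − 9 − 1) / 2 = 12 / 2 = 6.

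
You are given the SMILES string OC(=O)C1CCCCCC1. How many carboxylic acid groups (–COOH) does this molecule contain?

1

The carboxylic acid motif appears at heavy-atom position 2 in the SMILES.
Carboxylic acid count: 1.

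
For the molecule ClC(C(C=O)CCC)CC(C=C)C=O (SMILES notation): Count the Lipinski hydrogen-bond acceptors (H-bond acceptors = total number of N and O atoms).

2

N atoms: 0; O atoms: 2.
Lipinski HBA = 0 + 2 = 2.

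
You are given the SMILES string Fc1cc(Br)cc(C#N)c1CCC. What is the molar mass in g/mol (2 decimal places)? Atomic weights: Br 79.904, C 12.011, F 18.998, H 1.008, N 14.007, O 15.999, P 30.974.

242.09 g/mol

First, the molecular formula is C10H9BrFN (counting implicit H from valence).
  Br: 1 × 79.904 = 79.904
  C: 10 × 12.011 = 120.110
  F: 1 × 18.998 = 18.998
  H: 9 × 1.008 = 9.072
  N: 1 × 14.007 = 14.007
Sum: 1×79.904 + 10×12.011 + 1×18.998 + 9×1.008 + 1×14.007 = 242.091 → 242.09 g/mol.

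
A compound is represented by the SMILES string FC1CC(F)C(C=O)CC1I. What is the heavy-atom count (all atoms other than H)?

11

Every atom symbol written in the SMILES (organic subset) is one heavy atom; implicit H are not written.
Heavy atoms by element → C:7, F:2, I:1, O:1.
Total: 11.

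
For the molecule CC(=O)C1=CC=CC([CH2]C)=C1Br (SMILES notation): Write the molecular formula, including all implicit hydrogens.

Walk through each heavy atom and fill implicit hydrogens from standard valence (C 4, N 3, O 2, S 2, halogen 1):
  atom 1: C, bond orders sum to 1 (valence 4) → 3 H
  atom 2: C, bond orders sum to 4 (valence 4) → 0 H
  atom 3: O, bond orders sum to 2 (valence 2) → 0 H
  atom 4: C, bond orders sum to 4 (valence 4) → 0 H
  atom 5: C, bond orders sum to 3 (valence 4) → 1 H
  atom 6: C, bond orders sum to 3 (valence 4) → 1 H
  atom 7: C, bond orders sum to 3 (valence 4) → 1 H
  atom 8: C, bond orders sum to 4 (valence 4) → 0 H
  atom 9: C with explicit H count 2
  atom 10: C, bond orders sum to 1 (valence 4) → 3 H
  atom 11: C, bond orders sum to 4 (valence 4) → 0 H
  atom 12: Br (halogen, monovalent) → 0 H
Totals → C:10, H:11, Br:1, O:1.
In Hill order: C10H11BrO.

C10H11BrO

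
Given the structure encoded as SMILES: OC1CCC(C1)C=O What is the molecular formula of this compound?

Walk through each heavy atom and fill implicit hydrogens from standard valence (C 4, N 3, O 2, S 2, halogen 1):
  atom 1: O, bond orders sum to 1 (valence 2) → 1 H
  atom 2: C, bond orders sum to 3 (valence 4) → 1 H
  atom 3: C, bond orders sum to 2 (valence 4) → 2 H
  atom 4: C, bond orders sum to 2 (valence 4) → 2 H
  atom 5: C, bond orders sum to 3 (valence 4) → 1 H
  atom 6: C, bond orders sum to 2 (valence 4) → 2 H
  atom 7: C, bond orders sum to 3 (valence 4) → 1 H
  atom 8: O, bond orders sum to 2 (valence 2) → 0 H
Totals → C:6, H:10, O:2.

C6H10O2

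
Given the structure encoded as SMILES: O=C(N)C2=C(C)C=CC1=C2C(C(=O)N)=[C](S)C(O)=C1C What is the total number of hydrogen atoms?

14

Walk through each heavy atom and fill implicit hydrogens from standard valence (C 4, N 3, O 2, S 2, halogen 1):
  atom 1: O, bond orders sum to 2 (valence 2) → 0 H
  atom 2: C, bond orders sum to 4 (valence 4) → 0 H
  atom 3: N, bond orders sum to 1 (valence 3) → 2 H
  atom 4: C, bond orders sum to 4 (valence 4) → 0 H
  atom 5: C, bond orders sum to 4 (valence 4) → 0 H
  atom 6: C, bond orders sum to 1 (valence 4) → 3 H
  atom 7: C, bond orders sum to 3 (valence 4) → 1 H
  atom 8: C, bond orders sum to 3 (valence 4) → 1 H
  atom 9: C, bond orders sum to 4 (valence 4) → 0 H
  atom 10: C, bond orders sum to 4 (valence 4) → 0 H
  atom 11: C, bond orders sum to 4 (valence 4) → 0 H
  atom 12: C, bond orders sum to 4 (valence 4) → 0 H
  atom 13: O, bond orders sum to 2 (valence 2) → 0 H
  atom 14: N, bond orders sum to 1 (valence 3) → 2 H
  atom 15: C with explicit H count 0
  atom 16: S, bond orders sum to 1 (valence 2) → 1 H
  atom 17: C, bond orders sum to 4 (valence 4) → 0 H
  atom 18: O, bond orders sum to 1 (valence 2) → 1 H
  atom 19: C, bond orders sum to 4 (valence 4) → 0 H
  atom 20: C, bond orders sum to 1 (valence 4) → 3 H
Total hydrogens: 14.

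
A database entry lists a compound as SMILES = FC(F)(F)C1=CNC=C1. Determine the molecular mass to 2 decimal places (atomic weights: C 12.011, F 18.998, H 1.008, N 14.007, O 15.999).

First, the molecular formula is C5H4F3N (counting implicit H from valence).
  C: 5 × 12.011 = 60.055
  F: 3 × 18.998 = 56.994
  H: 4 × 1.008 = 4.032
  N: 1 × 14.007 = 14.007
Sum: 5×12.011 + 3×18.998 + 4×1.008 + 1×14.007 = 135.088 → 135.09 g/mol.

135.09 g/mol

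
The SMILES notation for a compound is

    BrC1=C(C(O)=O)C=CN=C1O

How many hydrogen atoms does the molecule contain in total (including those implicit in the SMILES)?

4

Walk through each heavy atom and fill implicit hydrogens from standard valence (C 4, N 3, O 2, S 2, halogen 1):
  atom 1: Br (halogen, monovalent) → 0 H
  atom 2: C, bond orders sum to 4 (valence 4) → 0 H
  atom 3: C, bond orders sum to 4 (valence 4) → 0 H
  atom 4: C, bond orders sum to 4 (valence 4) → 0 H
  atom 5: O, bond orders sum to 1 (valence 2) → 1 H
  atom 6: O, bond orders sum to 2 (valence 2) → 0 H
  atom 7: C, bond orders sum to 3 (valence 4) → 1 H
  atom 8: C, bond orders sum to 3 (valence 4) → 1 H
  atom 9: N, bond orders sum to 3 (valence 3) → 0 H
  atom 10: C, bond orders sum to 4 (valence 4) → 0 H
  atom 11: O, bond orders sum to 1 (valence 2) → 1 H
Total hydrogens: 4.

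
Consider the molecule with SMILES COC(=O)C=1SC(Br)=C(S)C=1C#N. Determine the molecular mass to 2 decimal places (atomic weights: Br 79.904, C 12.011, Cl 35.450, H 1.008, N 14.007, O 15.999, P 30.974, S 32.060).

278.14 g/mol

First, the molecular formula is C7H4BrNO2S2 (counting implicit H from valence).
  Br: 1 × 79.904 = 79.904
  C: 7 × 12.011 = 84.077
  H: 4 × 1.008 = 4.032
  N: 1 × 14.007 = 14.007
  O: 2 × 15.999 = 31.998
  S: 2 × 32.060 = 64.120
Sum: 1×79.904 + 7×12.011 + 4×1.008 + 1×14.007 + 2×15.999 + 2×32.060 = 278.138 → 278.14 g/mol.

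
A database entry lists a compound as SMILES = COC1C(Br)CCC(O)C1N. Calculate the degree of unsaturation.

1

Degree of unsaturation = (number of rings) + (number of π bonds).
Ring closures in the SMILES: 1.
π bonds: none → 0 DoU from unsaturation.
Total DoU = 1 + 0 = 1.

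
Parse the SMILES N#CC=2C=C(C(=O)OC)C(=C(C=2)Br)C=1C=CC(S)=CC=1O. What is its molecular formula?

Walk through each heavy atom and fill implicit hydrogens from standard valence (C 4, N 3, O 2, S 2, halogen 1):
  atom 1: N, bond orders sum to 3 (valence 3) → 0 H
  atom 2: C, bond orders sum to 4 (valence 4) → 0 H
  atom 3: C, bond orders sum to 4 (valence 4) → 0 H
  atom 4: C, bond orders sum to 3 (valence 4) → 1 H
  atom 5: C, bond orders sum to 4 (valence 4) → 0 H
  atom 6: C, bond orders sum to 4 (valence 4) → 0 H
  atom 7: O, bond orders sum to 2 (valence 2) → 0 H
  atom 8: O, bond orders sum to 2 (valence 2) → 0 H
  atom 9: C, bond orders sum to 1 (valence 4) → 3 H
  atom 10: C, bond orders sum to 4 (valence 4) → 0 H
  atom 11: C, bond orders sum to 4 (valence 4) → 0 H
  atom 12: C, bond orders sum to 3 (valence 4) → 1 H
  atom 13: Br (halogen, monovalent) → 0 H
  atom 14: C, bond orders sum to 4 (valence 4) → 0 H
  atom 15: C, bond orders sum to 3 (valence 4) → 1 H
  atom 16: C, bond orders sum to 3 (valence 4) → 1 H
  atom 17: C, bond orders sum to 4 (valence 4) → 0 H
  atom 18: S, bond orders sum to 1 (valence 2) → 1 H
  atom 19: C, bond orders sum to 3 (valence 4) → 1 H
  atom 20: C, bond orders sum to 4 (valence 4) → 0 H
  atom 21: O, bond orders sum to 1 (valence 2) → 1 H
Totals → C:15, H:10, Br:1, N:1, O:3, S:1.
In Hill order: C15H10BrNO3S.

C15H10BrNO3S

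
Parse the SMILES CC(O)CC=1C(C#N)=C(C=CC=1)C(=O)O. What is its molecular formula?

C11H11NO3

Walk through each heavy atom and fill implicit hydrogens from standard valence (C 4, N 3, O 2, S 2, halogen 1):
  atom 1: C, bond orders sum to 1 (valence 4) → 3 H
  atom 2: C, bond orders sum to 3 (valence 4) → 1 H
  atom 3: O, bond orders sum to 1 (valence 2) → 1 H
  atom 4: C, bond orders sum to 2 (valence 4) → 2 H
  atom 5: C, bond orders sum to 4 (valence 4) → 0 H
  atom 6: C, bond orders sum to 4 (valence 4) → 0 H
  atom 7: C, bond orders sum to 4 (valence 4) → 0 H
  atom 8: N, bond orders sum to 3 (valence 3) → 0 H
  atom 9: C, bond orders sum to 4 (valence 4) → 0 H
  atom 10: C, bond orders sum to 3 (valence 4) → 1 H
  atom 11: C, bond orders sum to 3 (valence 4) → 1 H
  atom 12: C, bond orders sum to 3 (valence 4) → 1 H
  atom 13: C, bond orders sum to 4 (valence 4) → 0 H
  atom 14: O, bond orders sum to 2 (valence 2) → 0 H
  atom 15: O, bond orders sum to 1 (valence 2) → 1 H
Totals → C:11, H:11, N:1, O:3.
In Hill order: C11H11NO3.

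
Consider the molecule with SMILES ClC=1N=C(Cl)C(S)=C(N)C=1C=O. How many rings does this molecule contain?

1

In SMILES, each pair of matching ring-closure digits denotes one ring-closing bond; the number of such bonds equals the number of independent rings.
Ring-closure bonds here: 1.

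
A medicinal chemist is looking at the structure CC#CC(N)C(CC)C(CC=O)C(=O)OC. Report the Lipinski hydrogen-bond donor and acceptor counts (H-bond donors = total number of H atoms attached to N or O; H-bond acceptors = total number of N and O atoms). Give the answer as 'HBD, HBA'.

2, 4

Donors: find every N or O and count the H atoms it carries.
  atom 5 (N): bond orders sum to 1 → 2 H
  atom 12 (O): bond orders sum to 2 → 0 H
  atom 14 (O): bond orders sum to 2 → 0 H
  atom 15 (O): bond orders sum to 2 → 0 H
Lipinski HBD = 2.
Acceptors: N atoms = 1, O atoms = 3 → HBA = 4.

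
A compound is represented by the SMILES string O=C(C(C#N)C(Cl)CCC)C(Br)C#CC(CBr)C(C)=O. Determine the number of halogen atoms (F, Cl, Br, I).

Halogen atoms appear at heavy-atom positions 7, 12, 17 (2×Br, 1×Cl).
Other groups present: 1 alkyne, 2 ketone, 1 nitrile.
Halogen count: 3.

3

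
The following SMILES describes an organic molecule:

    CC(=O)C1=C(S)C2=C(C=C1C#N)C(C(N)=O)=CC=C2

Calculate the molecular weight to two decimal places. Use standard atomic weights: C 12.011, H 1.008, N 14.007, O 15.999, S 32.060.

First, the molecular formula is C14H10N2O2S (counting implicit H from valence).
  C: 14 × 12.011 = 168.154
  H: 10 × 1.008 = 10.080
  N: 2 × 14.007 = 28.014
  O: 2 × 15.999 = 31.998
  S: 1 × 32.060 = 32.060
Sum: 14×12.011 + 10×1.008 + 2×14.007 + 2×15.999 + 1×32.060 = 270.306 → 270.31 g/mol.

270.31 g/mol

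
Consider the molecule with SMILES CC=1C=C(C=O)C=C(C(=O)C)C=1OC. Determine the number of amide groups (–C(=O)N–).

Scan the SMILES for the amide motif — none present.
Groups that are present: 1 aldehyde, 1 ether, 1 ketone.

0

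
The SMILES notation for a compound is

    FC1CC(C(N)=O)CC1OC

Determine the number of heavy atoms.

11

Every atom symbol written in the SMILES (organic subset) is one heavy atom; implicit H are not written.
Heavy atoms by element → C:7, F:1, N:1, O:2.
Total: 11.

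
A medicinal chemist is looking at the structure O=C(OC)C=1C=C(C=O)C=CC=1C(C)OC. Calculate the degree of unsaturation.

6

Molecular formula: C12H14O4.
DoU = (2C + 2 + N − H − X) / 2, where X is the halogen count and O/S are ignored.
    = (2·12 + 2 + 0 − 14 − 0) / 2 = 12 / 2 = 6.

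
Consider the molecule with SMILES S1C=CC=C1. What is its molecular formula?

C4H4S

Walk through each heavy atom and fill implicit hydrogens from standard valence (C 4, N 3, O 2, S 2, halogen 1):
  atom 1: S, bond orders sum to 2 (valence 2) → 0 H
  atom 2: C, bond orders sum to 3 (valence 4) → 1 H
  atom 3: C, bond orders sum to 3 (valence 4) → 1 H
  atom 4: C, bond orders sum to 3 (valence 4) → 1 H
  atom 5: C, bond orders sum to 3 (valence 4) → 1 H
Totals → C:4, H:4, S:1.
In Hill order: C4H4S.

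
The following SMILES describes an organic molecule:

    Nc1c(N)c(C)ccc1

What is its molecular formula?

Walk through each heavy atom and fill implicit hydrogens from standard valence (C 4, N 3, O 2, S 2, halogen 1); for lowercase aromatic atoms, an aromatic c carries 1 H when it has two neighbours and 0 H with three, and aromatic n carries 0 H:
  atom 1: N, bond orders sum to 1 (valence 3) → 2 H
  atom 2: aromatic c, 3 neighbours → 0 H
  atom 3: aromatic c, 3 neighbours → 0 H
  atom 4: N, bond orders sum to 1 (valence 3) → 2 H
  atom 5: aromatic c, 3 neighbours → 0 H
  atom 6: C, bond orders sum to 1 (valence 4) → 3 H
  atom 7: aromatic c, 2 neighbours → 1 H
  atom 8: aromatic c, 2 neighbours → 1 H
  atom 9: aromatic c, 2 neighbours → 1 H
Totals → C:7, H:10, N:2.

C7H10N2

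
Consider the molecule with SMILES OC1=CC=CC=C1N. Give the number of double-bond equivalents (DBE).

Degree of unsaturation = (number of rings) + (number of π bonds).
Ring closures in the SMILES: 1.
π bonds: 3 double bonds (each 1 DoU) → 3 DoU from unsaturation.
Total DoU = 1 + 3 = 4.

4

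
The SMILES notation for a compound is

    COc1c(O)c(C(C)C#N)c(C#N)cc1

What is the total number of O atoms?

2

Scan the SMILES for O atoms (remember two-letter symbols like Cl and Br are single atoms).
Oxygen count: 2.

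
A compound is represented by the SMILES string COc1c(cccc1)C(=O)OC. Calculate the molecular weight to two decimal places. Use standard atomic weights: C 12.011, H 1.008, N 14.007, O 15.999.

First, the molecular formula is C9H10O3 (counting implicit H from valence).
  C: 9 × 12.011 = 108.099
  H: 10 × 1.008 = 10.080
  O: 3 × 15.999 = 47.997
Sum: 9×12.011 + 10×1.008 + 3×15.999 = 166.176 → 166.18 g/mol.

166.18 g/mol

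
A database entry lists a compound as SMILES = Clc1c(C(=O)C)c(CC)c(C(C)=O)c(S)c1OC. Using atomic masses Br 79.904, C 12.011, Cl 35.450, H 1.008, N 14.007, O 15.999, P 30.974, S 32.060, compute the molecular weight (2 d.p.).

First, the molecular formula is C13H15ClO3S (counting implicit H from valence).
  C: 13 × 12.011 = 156.143
  Cl: 1 × 35.450 = 35.450
  H: 15 × 1.008 = 15.120
  O: 3 × 15.999 = 47.997
  S: 1 × 32.060 = 32.060
Sum: 13×12.011 + 1×35.450 + 15×1.008 + 3×15.999 + 1×32.060 = 286.770 → 286.77 g/mol.

286.77 g/mol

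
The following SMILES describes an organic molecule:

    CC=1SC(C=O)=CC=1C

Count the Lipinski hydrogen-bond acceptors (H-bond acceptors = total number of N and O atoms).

1

N atoms: 0; O atoms: 1.
Lipinski HBA = 0 + 1 = 1.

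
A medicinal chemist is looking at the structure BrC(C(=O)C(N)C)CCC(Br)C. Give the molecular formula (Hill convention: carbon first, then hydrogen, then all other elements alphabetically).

C8H15Br2NO

Walk through each heavy atom and fill implicit hydrogens from standard valence (C 4, N 3, O 2, S 2, halogen 1):
  atom 1: Br (halogen, monovalent) → 0 H
  atom 2: C, bond orders sum to 3 (valence 4) → 1 H
  atom 3: C, bond orders sum to 4 (valence 4) → 0 H
  atom 4: O, bond orders sum to 2 (valence 2) → 0 H
  atom 5: C, bond orders sum to 3 (valence 4) → 1 H
  atom 6: N, bond orders sum to 1 (valence 3) → 2 H
  atom 7: C, bond orders sum to 1 (valence 4) → 3 H
  atom 8: C, bond orders sum to 2 (valence 4) → 2 H
  atom 9: C, bond orders sum to 2 (valence 4) → 2 H
  atom 10: C, bond orders sum to 3 (valence 4) → 1 H
  atom 11: Br (halogen, monovalent) → 0 H
  atom 12: C, bond orders sum to 1 (valence 4) → 3 H
Totals → C:8, H:15, Br:2, N:1, O:1.
In Hill order: C8H15Br2NO.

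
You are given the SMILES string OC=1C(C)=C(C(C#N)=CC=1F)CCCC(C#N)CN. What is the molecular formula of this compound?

C14H16FN3O

Walk through each heavy atom and fill implicit hydrogens from standard valence (C 4, N 3, O 2, S 2, halogen 1):
  atom 1: O, bond orders sum to 1 (valence 2) → 1 H
  atom 2: C, bond orders sum to 4 (valence 4) → 0 H
  atom 3: C, bond orders sum to 4 (valence 4) → 0 H
  atom 4: C, bond orders sum to 1 (valence 4) → 3 H
  atom 5: C, bond orders sum to 4 (valence 4) → 0 H
  atom 6: C, bond orders sum to 4 (valence 4) → 0 H
  atom 7: C, bond orders sum to 4 (valence 4) → 0 H
  atom 8: N, bond orders sum to 3 (valence 3) → 0 H
  atom 9: C, bond orders sum to 3 (valence 4) → 1 H
  atom 10: C, bond orders sum to 4 (valence 4) → 0 H
  atom 11: F (halogen, monovalent) → 0 H
  atom 12: C, bond orders sum to 2 (valence 4) → 2 H
  atom 13: C, bond orders sum to 2 (valence 4) → 2 H
  atom 14: C, bond orders sum to 2 (valence 4) → 2 H
  atom 15: C, bond orders sum to 3 (valence 4) → 1 H
  atom 16: C, bond orders sum to 4 (valence 4) → 0 H
  atom 17: N, bond orders sum to 3 (valence 3) → 0 H
  atom 18: C, bond orders sum to 2 (valence 4) → 2 H
  atom 19: N, bond orders sum to 1 (valence 3) → 2 H
Totals → C:14, H:16, F:1, N:3, O:1.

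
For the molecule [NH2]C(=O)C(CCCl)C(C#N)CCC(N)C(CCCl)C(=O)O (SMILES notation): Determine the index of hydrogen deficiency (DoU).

4

Degree of unsaturation = (number of rings) + (number of π bonds).
Ring closures in the SMILES: 0.
π bonds: 2 double bonds (each 1 DoU), 1 triple bond (each 2 DoU) → 4 DoU from unsaturation.
Total DoU = 0 + 4 = 4.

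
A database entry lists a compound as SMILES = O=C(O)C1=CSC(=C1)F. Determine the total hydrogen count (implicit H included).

3

Walk through each heavy atom and fill implicit hydrogens from standard valence (C 4, N 3, O 2, S 2, halogen 1):
  atom 1: O, bond orders sum to 2 (valence 2) → 0 H
  atom 2: C, bond orders sum to 4 (valence 4) → 0 H
  atom 3: O, bond orders sum to 1 (valence 2) → 1 H
  atom 4: C, bond orders sum to 4 (valence 4) → 0 H
  atom 5: C, bond orders sum to 3 (valence 4) → 1 H
  atom 6: S, bond orders sum to 2 (valence 2) → 0 H
  atom 7: C, bond orders sum to 4 (valence 4) → 0 H
  atom 8: C, bond orders sum to 3 (valence 4) → 1 H
  atom 9: F (halogen, monovalent) → 0 H
Total hydrogens: 3.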